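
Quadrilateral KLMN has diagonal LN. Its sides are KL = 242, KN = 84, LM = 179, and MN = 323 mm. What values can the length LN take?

158 < LN < 326

From triangle KLN: |242 − 84| < LN < 242 + 84, i.e. 158 < LN < 326.
From triangle MLN: 144 < LN < 502.
Both must hold, so LN lies in the intersection.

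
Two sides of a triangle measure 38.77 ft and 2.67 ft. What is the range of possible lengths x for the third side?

36.10 < x < 41.44 (ft)

By the triangle inequality, x must be less than 38.77 + 2.67 = 41.44 and greater than |38.77 − 2.67| = 36.10.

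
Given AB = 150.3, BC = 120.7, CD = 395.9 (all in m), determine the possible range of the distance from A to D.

The maximum is all hops collinear in one direction: 150.3 + 120.7 + 395.9 = 666.9.
The longest hop is 395.9; the others sum to 271.0. Folding the others back against it leaves at least 395.9 − 271.0 = 124.9.

124.9 ≤ AD ≤ 666.9 m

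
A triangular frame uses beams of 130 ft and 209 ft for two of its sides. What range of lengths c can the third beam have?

79 < c < 339 (ft)

By the triangle inequality, c must be less than 130 + 209 = 339 and greater than |130 − 209| = 79.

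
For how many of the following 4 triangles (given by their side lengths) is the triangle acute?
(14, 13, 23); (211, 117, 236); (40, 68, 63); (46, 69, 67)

(14,13,23): 13²+14² = 365 < 529 = 23² → obtuse
(211,117,236): 117²+211² = 58210 > 55696 = 236² → acute
(40,68,63): 40²+63² = 5569 > 4624 = 68² → acute
(46,69,67): 46²+67² = 6605 > 4761 = 69² → acute
3 of the 4 are acute.

3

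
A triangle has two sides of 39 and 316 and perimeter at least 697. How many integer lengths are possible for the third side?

Triangle inequality: 277 < x < 355. Perimeter ≥ 697 gives x ≥ 697 − 39 − 316 = 342.
So 342 ≤ x < 355; integers 342 through 354: 13 values.

13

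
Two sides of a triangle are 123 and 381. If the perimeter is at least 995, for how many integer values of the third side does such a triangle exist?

Triangle inequality: 258 < x < 504. Perimeter ≥ 995 gives x ≥ 995 − 123 − 381 = 491.
So 491 ≤ x < 504; integers 491 through 503: 13 values.

13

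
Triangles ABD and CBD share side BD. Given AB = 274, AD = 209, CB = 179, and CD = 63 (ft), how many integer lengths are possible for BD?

From triangle ABD: 65 < BD < 483.
From triangle CBD: 116 < BD < 242.
Intersection: 116 < BD < 242, so integers 117 through 241: 125 values.

125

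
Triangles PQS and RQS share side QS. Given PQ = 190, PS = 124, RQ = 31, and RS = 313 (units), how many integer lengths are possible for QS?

From triangle PQS: 66 < QS < 314.
From triangle RQS: 282 < QS < 344.
Intersection: 282 < QS < 314, so integers 283 through 313: 31 values.

31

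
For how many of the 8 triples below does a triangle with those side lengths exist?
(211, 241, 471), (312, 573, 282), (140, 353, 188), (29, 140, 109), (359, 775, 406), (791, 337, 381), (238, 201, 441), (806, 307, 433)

(211,241,471): 211+241 ≤ 471 → not valid
(282,312,573): 282+312 > 573 → valid
(140,188,353): 140+188 ≤ 353 → not valid
(29,109,140): 29+109 ≤ 140 → not valid
(359,406,775): 359+406 ≤ 775 → not valid
(337,381,791): 337+381 ≤ 791 → not valid
(201,238,441): 201+238 ≤ 441 → not valid
(307,433,806): 307+433 ≤ 806 → not valid
1 of the 8 triples forms a triangle.

1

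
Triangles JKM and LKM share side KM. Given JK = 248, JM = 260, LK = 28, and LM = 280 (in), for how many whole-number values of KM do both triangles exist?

55

From triangle JKM: 12 < KM < 508.
From triangle LKM: 252 < KM < 308.
Intersection: 252 < KM < 308, so integers 253 through 307: 55 values.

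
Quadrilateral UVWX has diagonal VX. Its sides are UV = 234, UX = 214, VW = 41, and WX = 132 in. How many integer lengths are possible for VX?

From triangle UVX: 20 < VX < 448.
From triangle WVX: 91 < VX < 173.
Intersection: 91 < VX < 173, so integers 92 through 172: 81 values.

81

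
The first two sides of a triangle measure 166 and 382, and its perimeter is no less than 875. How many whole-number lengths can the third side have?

221

Triangle inequality: 216 < x < 548. Perimeter ≥ 875 gives x ≥ 875 − 166 − 382 = 327.
So 327 ≤ x < 548; integers 327 through 547: 221 values.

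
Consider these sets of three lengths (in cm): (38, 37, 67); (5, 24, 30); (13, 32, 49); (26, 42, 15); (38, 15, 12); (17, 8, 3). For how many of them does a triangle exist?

(37,38,67): 37+38 > 67 → valid
(5,24,30): 5+24 ≤ 30 → not valid
(13,32,49): 13+32 ≤ 49 → not valid
(15,26,42): 15+26 ≤ 42 → not valid
(12,15,38): 12+15 ≤ 38 → not valid
(3,8,17): 3+8 ≤ 17 → not valid
1 of the 6 triples forms a triangle.

1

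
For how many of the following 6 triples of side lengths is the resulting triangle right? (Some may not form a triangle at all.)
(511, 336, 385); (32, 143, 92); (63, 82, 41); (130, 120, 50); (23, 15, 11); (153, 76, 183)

2

(511,336,385): 336²+385² = 261121 = 511² → right
(32,143,92): 32+92 ≤ 143, not a triangle
(63,82,41): 41²+63² = 5650 < 6724 = 82² → obtuse
(130,120,50): 50²+120² = 16900 = 130² → right
(23,15,11): 11²+15² = 346 < 529 = 23² → obtuse
(153,76,183): 76²+153² = 29185 < 33489 = 183² → obtuse
2 of the 6 are right.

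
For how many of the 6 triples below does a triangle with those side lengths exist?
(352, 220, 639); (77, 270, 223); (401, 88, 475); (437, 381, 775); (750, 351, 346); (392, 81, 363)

4

(220,352,639): 220+352 ≤ 639 → not valid
(77,223,270): 77+223 > 270 → valid
(88,401,475): 88+401 > 475 → valid
(381,437,775): 381+437 > 775 → valid
(346,351,750): 346+351 ≤ 750 → not valid
(81,363,392): 81+363 > 392 → valid
4 of the 6 triples form a triangle.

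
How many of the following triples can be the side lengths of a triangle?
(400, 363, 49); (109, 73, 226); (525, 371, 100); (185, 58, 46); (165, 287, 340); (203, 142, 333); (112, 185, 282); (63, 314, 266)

5

(49,363,400): 49+363 > 400 → valid
(73,109,226): 73+109 ≤ 226 → not valid
(100,371,525): 100+371 ≤ 525 → not valid
(46,58,185): 46+58 ≤ 185 → not valid
(165,287,340): 165+287 > 340 → valid
(142,203,333): 142+203 > 333 → valid
(112,185,282): 112+185 > 282 → valid
(63,266,314): 63+266 > 314 → valid
5 of the 8 triples form a triangle.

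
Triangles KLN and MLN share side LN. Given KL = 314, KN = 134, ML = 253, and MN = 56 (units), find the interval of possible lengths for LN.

From triangle KLN: |314 − 134| < LN < 314 + 134, i.e. 180 < LN < 448.
From triangle MLN: 197 < LN < 309.
Both must hold, so LN lies in the intersection.

197 < LN < 309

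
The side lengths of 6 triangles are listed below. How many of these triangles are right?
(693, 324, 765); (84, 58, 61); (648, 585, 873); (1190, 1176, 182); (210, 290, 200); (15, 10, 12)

(693,324,765): 324²+693² = 585225 = 765² → right
(84,58,61): 58²+61² = 7085 > 7056 = 84² → acute
(648,585,873): 585²+648² = 762129 = 873² → right
(1190,1176,182): 182²+1176² = 1416100 = 1190² → right
(210,290,200): 200²+210² = 84100 = 290² → right
(15,10,12): 10²+12² = 244 > 225 = 15² → acute
4 of the 6 are right.

4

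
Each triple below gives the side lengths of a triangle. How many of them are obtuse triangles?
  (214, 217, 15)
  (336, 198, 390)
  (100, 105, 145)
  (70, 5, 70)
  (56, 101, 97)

1

(214,217,15): 15²+214² = 46021 < 47089 = 217² → obtuse
(336,198,390): 198²+336² = 152100 = 390² → right
(100,105,145): 100²+105² = 21025 = 145² → right
(70,5,70): 5²+70² = 4925 > 4900 = 70² → acute
(56,101,97): 56²+97² = 12545 > 10201 = 101² → acute
1 of the 5 is obtuse.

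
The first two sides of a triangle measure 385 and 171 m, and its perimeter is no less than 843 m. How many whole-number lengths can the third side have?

Triangle inequality: 214 < x < 556. Perimeter ≥ 843 gives x ≥ 843 − 385 − 171 = 287.
So 287 ≤ x < 556; integers 287 through 555: 269 values.

269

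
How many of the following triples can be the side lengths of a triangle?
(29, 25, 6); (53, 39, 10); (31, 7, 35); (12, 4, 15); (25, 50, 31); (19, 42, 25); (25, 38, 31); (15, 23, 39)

6

(6,25,29): 6+25 > 29 → valid
(10,39,53): 10+39 ≤ 53 → not valid
(7,31,35): 7+31 > 35 → valid
(4,12,15): 4+12 > 15 → valid
(25,31,50): 25+31 > 50 → valid
(19,25,42): 19+25 > 42 → valid
(25,31,38): 25+31 > 38 → valid
(15,23,39): 15+23 ≤ 39 → not valid
6 of the 8 triples form a triangle.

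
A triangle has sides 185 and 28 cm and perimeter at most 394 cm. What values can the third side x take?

Triangle inequality alone gives 157 < x < 213.
The perimeter condition gives x ≤ 394 − 185 − 28 = 181.
Intersecting the two: 157 < x ≤ 181.

157 < x ≤ 181 cm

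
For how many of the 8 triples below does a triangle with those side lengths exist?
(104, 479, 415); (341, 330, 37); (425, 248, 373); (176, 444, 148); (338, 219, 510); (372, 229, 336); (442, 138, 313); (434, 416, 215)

7

(104,415,479): 104+415 > 479 → valid
(37,330,341): 37+330 > 341 → valid
(248,373,425): 248+373 > 425 → valid
(148,176,444): 148+176 ≤ 444 → not valid
(219,338,510): 219+338 > 510 → valid
(229,336,372): 229+336 > 372 → valid
(138,313,442): 138+313 > 442 → valid
(215,416,434): 215+416 > 434 → valid
7 of the 8 triples form a triangle.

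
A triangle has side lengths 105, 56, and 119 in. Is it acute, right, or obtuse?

Compare the square of the longest side to the sum of squares of the other two: 56² + 105² = 14161 = 119².

right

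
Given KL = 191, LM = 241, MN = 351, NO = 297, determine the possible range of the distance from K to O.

0 ≤ KO ≤ 1080

The maximum is all hops collinear in one direction: 191 + 241 + 351 + 297 = 1080.
The longest hop is 351; the others sum to 729. Since 351 ≤ 729, the path can fold back on itself completely, so the minimum distance is 0.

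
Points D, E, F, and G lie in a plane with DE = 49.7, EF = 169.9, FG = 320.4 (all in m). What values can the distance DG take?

100.8 ≤ DG ≤ 540.0 m

The maximum is all hops collinear in one direction: 49.7 + 169.9 + 320.4 = 540.0.
The longest hop is 320.4; the others sum to 219.6. Folding the others back against it leaves at least 320.4 − 219.6 = 100.8.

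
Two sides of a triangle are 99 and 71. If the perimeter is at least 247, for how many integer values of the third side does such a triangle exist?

Triangle inequality: 28 < x < 170. Perimeter ≥ 247 gives x ≥ 247 − 99 − 71 = 77.
So 77 ≤ x < 170; integers 77 through 169: 93 values.

93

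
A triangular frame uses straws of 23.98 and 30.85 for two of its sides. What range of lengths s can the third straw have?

6.87 < s < 54.83

By the triangle inequality, s must be less than 23.98 + 30.85 = 54.83 and greater than |23.98 − 30.85| = 6.87.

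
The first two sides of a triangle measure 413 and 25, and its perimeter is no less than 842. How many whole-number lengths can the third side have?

Triangle inequality: 388 < x < 438. Perimeter ≥ 842 gives x ≥ 842 − 413 − 25 = 404.
So 404 ≤ x < 438; integers 404 through 437: 34 values.

34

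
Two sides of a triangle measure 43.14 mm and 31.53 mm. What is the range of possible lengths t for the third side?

By the triangle inequality, t must be less than 43.14 + 31.53 = 74.67 and greater than |43.14 − 31.53| = 11.61.

11.61 < t < 74.67 (mm)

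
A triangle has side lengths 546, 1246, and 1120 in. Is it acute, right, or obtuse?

Compare the square of the longest side to the sum of squares of the other two: 546² + 1120² = 1552516 = 1246².

right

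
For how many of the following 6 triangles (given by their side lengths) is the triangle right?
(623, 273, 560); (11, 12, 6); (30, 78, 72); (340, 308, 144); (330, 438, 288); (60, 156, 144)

5

(623,273,560): 273²+560² = 388129 = 623² → right
(11,12,6): 6²+11² = 157 > 144 = 12² → acute
(30,78,72): 30²+72² = 6084 = 78² → right
(340,308,144): 144²+308² = 115600 = 340² → right
(330,438,288): 288²+330² = 191844 = 438² → right
(60,156,144): 60²+144² = 24336 = 156² → right
5 of the 6 are right.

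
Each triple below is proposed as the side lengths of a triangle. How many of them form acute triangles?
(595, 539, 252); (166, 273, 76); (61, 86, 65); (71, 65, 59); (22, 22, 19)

(595,539,252): 252²+539² = 354025 = 595² → right
(166,273,76): 76+166 ≤ 273, not a triangle
(61,86,65): 61²+65² = 7946 > 7396 = 86² → acute
(71,65,59): 59²+65² = 7706 > 5041 = 71² → acute
(22,22,19): 19²+22² = 845 > 484 = 22² → acute
3 of the 5 are acute.

3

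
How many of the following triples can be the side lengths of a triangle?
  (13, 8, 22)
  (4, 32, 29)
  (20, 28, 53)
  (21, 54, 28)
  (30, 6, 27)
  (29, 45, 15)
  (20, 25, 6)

3

(8,13,22): 8+13 ≤ 22 → not valid
(4,29,32): 4+29 > 32 → valid
(20,28,53): 20+28 ≤ 53 → not valid
(21,28,54): 21+28 ≤ 54 → not valid
(6,27,30): 6+27 > 30 → valid
(15,29,45): 15+29 ≤ 45 → not valid
(6,20,25): 6+20 > 25 → valid
3 of the 7 triples form a triangle.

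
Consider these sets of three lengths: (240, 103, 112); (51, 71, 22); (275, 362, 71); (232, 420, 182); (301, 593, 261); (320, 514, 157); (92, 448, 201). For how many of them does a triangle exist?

1

(103,112,240): 103+112 ≤ 240 → not valid
(22,51,71): 22+51 > 71 → valid
(71,275,362): 71+275 ≤ 362 → not valid
(182,232,420): 182+232 ≤ 420 → not valid
(261,301,593): 261+301 ≤ 593 → not valid
(157,320,514): 157+320 ≤ 514 → not valid
(92,201,448): 92+201 ≤ 448 → not valid
1 of the 7 triples forms a triangle.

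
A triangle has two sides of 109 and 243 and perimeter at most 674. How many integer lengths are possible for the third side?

188

Triangle inequality: 134 < x < 352. Perimeter ≤ 674 gives x ≤ 674 − 109 − 243 = 322.
So 134 < x ≤ 322; integers 135 through 322: 188 values.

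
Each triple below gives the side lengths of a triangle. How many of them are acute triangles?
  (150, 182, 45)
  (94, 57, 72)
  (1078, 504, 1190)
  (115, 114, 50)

1

(150,182,45): 45²+150² = 24525 < 33124 = 182² → obtuse
(94,57,72): 57²+72² = 8433 < 8836 = 94² → obtuse
(1078,504,1190): 504²+1078² = 1416100 = 1190² → right
(115,114,50): 50²+114² = 15496 > 13225 = 115² → acute
1 of the 4 is acute.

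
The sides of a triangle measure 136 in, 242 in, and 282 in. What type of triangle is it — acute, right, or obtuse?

obtuse

Compare the square of the longest side to the sum of squares of the other two: 136² + 242² = 77060 < 79524 = 282².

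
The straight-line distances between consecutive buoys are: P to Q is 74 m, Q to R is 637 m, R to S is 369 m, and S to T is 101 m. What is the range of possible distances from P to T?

93 ≤ PT ≤ 1181 m

The maximum is all hops collinear in one direction: 74 + 637 + 369 + 101 = 1181.
The longest hop is 637; the others sum to 544. Folding the others back against it leaves at least 637 − 544 = 93.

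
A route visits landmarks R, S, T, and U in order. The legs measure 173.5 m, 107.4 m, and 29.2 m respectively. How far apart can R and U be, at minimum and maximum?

The maximum is all hops collinear in one direction: 173.5 + 107.4 + 29.2 = 310.1.
The longest hop is 173.5; the others sum to 136.6. Folding the others back against it leaves at least 173.5 − 136.6 = 36.9.

36.9 ≤ RU ≤ 310.1 m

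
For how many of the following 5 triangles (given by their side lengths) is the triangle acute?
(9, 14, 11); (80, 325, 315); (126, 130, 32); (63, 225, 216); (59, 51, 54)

(9,14,11): 9²+11² = 202 > 196 = 14² → acute
(80,325,315): 80²+315² = 105625 = 325² → right
(126,130,32): 32²+126² = 16900 = 130² → right
(63,225,216): 63²+216² = 50625 = 225² → right
(59,51,54): 51²+54² = 5517 > 3481 = 59² → acute
2 of the 5 are acute.

2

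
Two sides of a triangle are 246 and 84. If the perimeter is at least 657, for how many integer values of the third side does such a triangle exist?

3

Triangle inequality: 162 < x < 330. Perimeter ≥ 657 gives x ≥ 657 − 246 − 84 = 327.
So 327 ≤ x < 330; integers 327 through 329: 3 values.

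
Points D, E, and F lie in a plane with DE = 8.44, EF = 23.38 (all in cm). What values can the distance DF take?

14.94 ≤ DF ≤ 31.82 cm

By the triangle inequality, |8.44 − 23.38| ≤ DF ≤ 8.44 + 23.38.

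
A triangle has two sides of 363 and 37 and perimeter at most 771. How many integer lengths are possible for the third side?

45

Triangle inequality: 326 < x < 400. Perimeter ≤ 771 gives x ≤ 771 − 363 − 37 = 371.
So 326 < x ≤ 371; integers 327 through 371: 45 values.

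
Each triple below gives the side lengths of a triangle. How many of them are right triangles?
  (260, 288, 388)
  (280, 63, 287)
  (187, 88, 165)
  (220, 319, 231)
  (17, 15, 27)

4

(260,288,388): 260²+288² = 150544 = 388² → right
(280,63,287): 63²+280² = 82369 = 287² → right
(187,88,165): 88²+165² = 34969 = 187² → right
(220,319,231): 220²+231² = 101761 = 319² → right
(17,15,27): 15²+17² = 514 < 729 = 27² → obtuse
4 of the 5 are right.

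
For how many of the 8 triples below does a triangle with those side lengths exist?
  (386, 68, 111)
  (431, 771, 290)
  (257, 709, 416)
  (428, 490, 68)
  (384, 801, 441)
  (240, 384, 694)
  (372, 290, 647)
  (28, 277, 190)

3

(68,111,386): 68+111 ≤ 386 → not valid
(290,431,771): 290+431 ≤ 771 → not valid
(257,416,709): 257+416 ≤ 709 → not valid
(68,428,490): 68+428 > 490 → valid
(384,441,801): 384+441 > 801 → valid
(240,384,694): 240+384 ≤ 694 → not valid
(290,372,647): 290+372 > 647 → valid
(28,190,277): 28+190 ≤ 277 → not valid
3 of the 8 triples form a triangle.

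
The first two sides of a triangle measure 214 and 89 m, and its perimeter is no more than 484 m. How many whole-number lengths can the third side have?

Triangle inequality: 125 < x < 303. Perimeter ≤ 484 gives x ≤ 484 − 214 − 89 = 181.
So 125 < x ≤ 181; integers 126 through 181: 56 values.

56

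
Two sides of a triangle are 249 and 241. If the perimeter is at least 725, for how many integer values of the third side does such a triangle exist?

Triangle inequality: 8 < x < 490. Perimeter ≥ 725 gives x ≥ 725 − 249 − 241 = 235.
So 235 ≤ x < 490; integers 235 through 489: 255 values.

255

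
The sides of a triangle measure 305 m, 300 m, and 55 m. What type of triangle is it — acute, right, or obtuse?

right

Compare the square of the longest side to the sum of squares of the other two: 55² + 300² = 93025 = 305².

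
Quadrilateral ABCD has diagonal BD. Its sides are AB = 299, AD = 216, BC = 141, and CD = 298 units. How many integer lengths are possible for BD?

From triangle ABD: 83 < BD < 515.
From triangle CBD: 157 < BD < 439.
Intersection: 157 < BD < 439, so integers 158 through 438: 281 values.

281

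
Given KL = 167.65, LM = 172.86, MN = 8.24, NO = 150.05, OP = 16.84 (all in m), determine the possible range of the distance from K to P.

0 ≤ KP ≤ 515.64 m

The maximum is all hops collinear in one direction: 167.65 + 172.86 + 8.24 + 150.05 + 16.84 = 515.64.
The longest hop is 172.86; the others sum to 342.78. Since 172.86 ≤ 342.78, the path can fold back on itself completely, so the minimum distance is 0.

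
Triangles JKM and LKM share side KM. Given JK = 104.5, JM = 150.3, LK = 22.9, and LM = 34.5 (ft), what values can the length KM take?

45.8 < KM < 57.4

From triangle JKM: |104.5 − 150.3| < KM < 104.5 + 150.3, i.e. 45.8 < KM < 254.8.
From triangle LKM: 11.6 < KM < 57.4.
Both must hold, so KM lies in the intersection.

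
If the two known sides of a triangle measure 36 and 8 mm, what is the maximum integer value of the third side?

The third side must be strictly less than 36 + 8 = 44.
The largest integer below 44 is 43.

43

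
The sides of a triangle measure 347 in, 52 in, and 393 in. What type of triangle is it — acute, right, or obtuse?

obtuse

Compare the square of the longest side to the sum of squares of the other two: 52² + 347² = 123113 < 154449 = 393².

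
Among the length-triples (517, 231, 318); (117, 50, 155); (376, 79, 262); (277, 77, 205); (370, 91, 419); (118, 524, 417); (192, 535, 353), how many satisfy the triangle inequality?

(231,318,517): 231+318 > 517 → valid
(50,117,155): 50+117 > 155 → valid
(79,262,376): 79+262 ≤ 376 → not valid
(77,205,277): 77+205 > 277 → valid
(91,370,419): 91+370 > 419 → valid
(118,417,524): 118+417 > 524 → valid
(192,353,535): 192+353 > 535 → valid
6 of the 7 triples form a triangle.

6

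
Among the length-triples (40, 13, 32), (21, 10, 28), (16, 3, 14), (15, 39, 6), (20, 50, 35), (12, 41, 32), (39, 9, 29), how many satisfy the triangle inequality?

5

(13,32,40): 13+32 > 40 → valid
(10,21,28): 10+21 > 28 → valid
(3,14,16): 3+14 > 16 → valid
(6,15,39): 6+15 ≤ 39 → not valid
(20,35,50): 20+35 > 50 → valid
(12,32,41): 12+32 > 41 → valid
(9,29,39): 9+29 ≤ 39 → not valid
5 of the 7 triples form a triangle.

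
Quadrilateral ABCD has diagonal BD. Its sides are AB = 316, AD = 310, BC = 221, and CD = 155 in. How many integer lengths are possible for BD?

309

From triangle ABD: 6 < BD < 626.
From triangle CBD: 66 < BD < 376.
Intersection: 66 < BD < 376, so integers 67 through 375: 309 values.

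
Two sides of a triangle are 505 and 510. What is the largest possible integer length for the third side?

The third side must be strictly less than 505 + 510 = 1015.
The largest integer below 1015 is 1014.

1014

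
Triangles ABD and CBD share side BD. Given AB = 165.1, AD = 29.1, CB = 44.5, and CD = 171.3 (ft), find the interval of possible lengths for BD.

136.0 < BD < 194.2

From triangle ABD: |165.1 − 29.1| < BD < 165.1 + 29.1, i.e. 136.0 < BD < 194.2.
From triangle CBD: 126.8 < BD < 215.8.
Both must hold, so BD lies in the intersection.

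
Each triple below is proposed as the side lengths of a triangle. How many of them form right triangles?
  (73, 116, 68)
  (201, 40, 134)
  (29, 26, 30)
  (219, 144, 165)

(73,116,68): 68²+73² = 9953 < 13456 = 116² → obtuse
(201,40,134): 40+134 ≤ 201, not a triangle
(29,26,30): 26²+29² = 1517 > 900 = 30² → acute
(219,144,165): 144²+165² = 47961 = 219² → right
1 of the 4 is right.

1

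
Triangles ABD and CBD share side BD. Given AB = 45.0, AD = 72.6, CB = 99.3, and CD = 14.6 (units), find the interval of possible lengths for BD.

From triangle ABD: |45.0 − 72.6| < BD < 45.0 + 72.6, i.e. 27.6 < BD < 117.6.
From triangle CBD: 84.7 < BD < 113.9.
Both must hold, so BD lies in the intersection.

84.7 < BD < 113.9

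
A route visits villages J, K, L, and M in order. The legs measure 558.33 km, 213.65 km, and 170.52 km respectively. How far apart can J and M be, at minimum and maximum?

174.16 ≤ JM ≤ 942.50 km

The maximum is all hops collinear in one direction: 558.33 + 213.65 + 170.52 = 942.50.
The longest hop is 558.33; the others sum to 384.17. Folding the others back against it leaves at least 558.33 − 384.17 = 174.16.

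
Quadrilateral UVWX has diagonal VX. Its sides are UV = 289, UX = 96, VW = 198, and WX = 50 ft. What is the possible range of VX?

193 < VX < 248

From triangle UVX: |289 − 96| < VX < 289 + 96, i.e. 193 < VX < 385.
From triangle WVX: 148 < VX < 248.
Both must hold, so VX lies in the intersection.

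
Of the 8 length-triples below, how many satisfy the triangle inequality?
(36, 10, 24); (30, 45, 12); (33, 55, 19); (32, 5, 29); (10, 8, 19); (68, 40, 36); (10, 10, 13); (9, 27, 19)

(10,24,36): 10+24 ≤ 36 → not valid
(12,30,45): 12+30 ≤ 45 → not valid
(19,33,55): 19+33 ≤ 55 → not valid
(5,29,32): 5+29 > 32 → valid
(8,10,19): 8+10 ≤ 19 → not valid
(36,40,68): 36+40 > 68 → valid
(10,10,13): 10+10 > 13 → valid
(9,19,27): 9+19 > 27 → valid
4 of the 8 triples form a triangle.

4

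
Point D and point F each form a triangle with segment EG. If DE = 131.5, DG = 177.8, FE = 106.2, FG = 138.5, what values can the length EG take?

From triangle DEG: |131.5 − 177.8| < EG < 131.5 + 177.8, i.e. 46.3 < EG < 309.3.
From triangle FEG: 32.3 < EG < 244.7.
Both must hold, so EG lies in the intersection.

46.3 < EG < 244.7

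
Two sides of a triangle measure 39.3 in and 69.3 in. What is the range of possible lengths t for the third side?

30.0 < t < 108.6 (in)

By the triangle inequality, t must be less than 39.3 + 69.3 = 108.6 and greater than |39.3 − 69.3| = 30.0.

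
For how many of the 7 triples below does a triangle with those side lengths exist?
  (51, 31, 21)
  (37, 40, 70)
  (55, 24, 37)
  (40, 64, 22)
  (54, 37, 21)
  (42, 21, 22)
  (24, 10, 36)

5

(21,31,51): 21+31 > 51 → valid
(37,40,70): 37+40 > 70 → valid
(24,37,55): 24+37 > 55 → valid
(22,40,64): 22+40 ≤ 64 → not valid
(21,37,54): 21+37 > 54 → valid
(21,22,42): 21+22 > 42 → valid
(10,24,36): 10+24 ≤ 36 → not valid
5 of the 7 triples form a triangle.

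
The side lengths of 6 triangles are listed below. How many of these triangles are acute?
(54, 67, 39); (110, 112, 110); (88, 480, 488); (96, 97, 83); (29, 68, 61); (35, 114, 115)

(54,67,39): 39²+54² = 4437 < 4489 = 67² → obtuse
(110,112,110): 110²+110² = 24200 > 12544 = 112² → acute
(88,480,488): 88²+480² = 238144 = 488² → right
(96,97,83): 83²+96² = 16105 > 9409 = 97² → acute
(29,68,61): 29²+61² = 4562 < 4624 = 68² → obtuse
(35,114,115): 35²+114² = 14221 > 13225 = 115² → acute
3 of the 6 are acute.

3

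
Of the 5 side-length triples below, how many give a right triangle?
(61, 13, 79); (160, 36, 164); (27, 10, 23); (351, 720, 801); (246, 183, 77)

2

(61,13,79): 13+61 ≤ 79, not a triangle
(160,36,164): 36²+160² = 26896 = 164² → right
(27,10,23): 10²+23² = 629 < 729 = 27² → obtuse
(351,720,801): 351²+720² = 641601 = 801² → right
(246,183,77): 77²+183² = 39418 < 60516 = 246² → obtuse
2 of the 5 are right.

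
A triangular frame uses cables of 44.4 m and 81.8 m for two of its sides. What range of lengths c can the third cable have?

37.4 < c < 126.2 (m)

By the triangle inequality, c must be less than 44.4 + 81.8 = 126.2 and greater than |44.4 − 81.8| = 37.4.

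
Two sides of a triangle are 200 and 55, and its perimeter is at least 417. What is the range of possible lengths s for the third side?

162 ≤ s < 255

Triangle inequality alone gives 145 < s < 255.
The perimeter condition gives s ≥ 417 − 200 − 55 = 162.
Intersecting the two: 162 ≤ s < 255.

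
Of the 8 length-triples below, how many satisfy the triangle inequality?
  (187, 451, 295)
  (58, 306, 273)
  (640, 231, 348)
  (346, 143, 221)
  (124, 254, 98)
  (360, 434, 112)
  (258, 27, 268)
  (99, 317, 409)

6

(187,295,451): 187+295 > 451 → valid
(58,273,306): 58+273 > 306 → valid
(231,348,640): 231+348 ≤ 640 → not valid
(143,221,346): 143+221 > 346 → valid
(98,124,254): 98+124 ≤ 254 → not valid
(112,360,434): 112+360 > 434 → valid
(27,258,268): 27+258 > 268 → valid
(99,317,409): 99+317 > 409 → valid
6 of the 8 triples form a triangle.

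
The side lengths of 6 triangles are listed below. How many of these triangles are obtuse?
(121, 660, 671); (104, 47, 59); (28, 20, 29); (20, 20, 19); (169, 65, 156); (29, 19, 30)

1

(121,660,671): 121²+660² = 450241 = 671² → right
(104,47,59): 47²+59² = 5690 < 10816 = 104² → obtuse
(28,20,29): 20²+28² = 1184 > 841 = 29² → acute
(20,20,19): 19²+20² = 761 > 400 = 20² → acute
(169,65,156): 65²+156² = 28561 = 169² → right
(29,19,30): 19²+29² = 1202 > 900 = 30² → acute
1 of the 6 is obtuse.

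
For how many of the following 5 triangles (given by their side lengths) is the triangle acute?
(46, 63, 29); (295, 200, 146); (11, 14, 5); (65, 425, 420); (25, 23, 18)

(46,63,29): 29²+46² = 2957 < 3969 = 63² → obtuse
(295,200,146): 146²+200² = 61316 < 87025 = 295² → obtuse
(11,14,5): 5²+11² = 146 < 196 = 14² → obtuse
(65,425,420): 65²+420² = 180625 = 425² → right
(25,23,18): 18²+23² = 853 > 625 = 25² → acute
1 of the 5 is acute.

1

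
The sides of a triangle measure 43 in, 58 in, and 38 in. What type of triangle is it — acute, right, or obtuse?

Compare the square of the longest side to the sum of squares of the other two: 38² + 43² = 3293 < 3364 = 58².

obtuse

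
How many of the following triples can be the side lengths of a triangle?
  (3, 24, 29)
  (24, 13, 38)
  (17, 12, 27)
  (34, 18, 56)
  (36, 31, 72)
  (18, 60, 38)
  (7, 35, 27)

1

(3,24,29): 3+24 ≤ 29 → not valid
(13,24,38): 13+24 ≤ 38 → not valid
(12,17,27): 12+17 > 27 → valid
(18,34,56): 18+34 ≤ 56 → not valid
(31,36,72): 31+36 ≤ 72 → not valid
(18,38,60): 18+38 ≤ 60 → not valid
(7,27,35): 7+27 ≤ 35 → not valid
1 of the 7 triples forms a triangle.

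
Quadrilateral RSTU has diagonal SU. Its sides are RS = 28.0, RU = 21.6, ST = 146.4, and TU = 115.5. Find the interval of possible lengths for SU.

From triangle RSU: |28.0 − 21.6| < SU < 28.0 + 21.6, i.e. 6.4 < SU < 49.6.
From triangle TSU: 30.9 < SU < 261.9.
Both must hold, so SU lies in the intersection.

30.9 < SU < 49.6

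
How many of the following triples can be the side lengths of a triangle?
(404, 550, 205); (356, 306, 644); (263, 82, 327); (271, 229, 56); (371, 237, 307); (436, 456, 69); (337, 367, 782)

6

(205,404,550): 205+404 > 550 → valid
(306,356,644): 306+356 > 644 → valid
(82,263,327): 82+263 > 327 → valid
(56,229,271): 56+229 > 271 → valid
(237,307,371): 237+307 > 371 → valid
(69,436,456): 69+436 > 456 → valid
(337,367,782): 337+367 ≤ 782 → not valid
6 of the 7 triples form a triangle.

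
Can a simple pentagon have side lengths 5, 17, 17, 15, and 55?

For a pentagon, each side must be shorter than the sum of the others.
Here the longest side is 55, but the remaining 4 sides sum to only 54.

No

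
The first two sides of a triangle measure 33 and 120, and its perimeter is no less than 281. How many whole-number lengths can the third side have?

Triangle inequality: 87 < x < 153. Perimeter ≥ 281 gives x ≥ 281 − 33 − 120 = 128.
So 128 ≤ x < 153; integers 128 through 152: 25 values.

25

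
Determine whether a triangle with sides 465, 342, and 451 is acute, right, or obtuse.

Compare the square of the longest side to the sum of squares of the other two: 342² + 451² = 320365 > 216225 = 465².

acute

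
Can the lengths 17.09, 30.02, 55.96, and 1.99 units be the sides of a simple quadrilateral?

For a quadrilateral, each side must be shorter than the sum of the others.
Here the longest side is 55.96, but the remaining 3 sides sum to only 49.10.

No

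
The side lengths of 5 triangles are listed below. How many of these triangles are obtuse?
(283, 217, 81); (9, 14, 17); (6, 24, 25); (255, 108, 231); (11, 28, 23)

4

(283,217,81): 81²+217² = 53650 < 80089 = 283² → obtuse
(9,14,17): 9²+14² = 277 < 289 = 17² → obtuse
(6,24,25): 6²+24² = 612 < 625 = 25² → obtuse
(255,108,231): 108²+231² = 65025 = 255² → right
(11,28,23): 11²+23² = 650 < 784 = 28² → obtuse
4 of the 5 are obtuse.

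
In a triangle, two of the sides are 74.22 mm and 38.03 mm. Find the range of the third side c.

By the triangle inequality, c must be less than 74.22 + 38.03 = 112.25 and greater than |74.22 − 38.03| = 36.19.

36.19 < c < 112.25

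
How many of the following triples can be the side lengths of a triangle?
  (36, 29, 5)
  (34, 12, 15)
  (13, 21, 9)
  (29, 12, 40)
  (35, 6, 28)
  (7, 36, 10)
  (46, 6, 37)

2

(5,29,36): 5+29 ≤ 36 → not valid
(12,15,34): 12+15 ≤ 34 → not valid
(9,13,21): 9+13 > 21 → valid
(12,29,40): 12+29 > 40 → valid
(6,28,35): 6+28 ≤ 35 → not valid
(7,10,36): 7+10 ≤ 36 → not valid
(6,37,46): 6+37 ≤ 46 → not valid
2 of the 7 triples form a triangle.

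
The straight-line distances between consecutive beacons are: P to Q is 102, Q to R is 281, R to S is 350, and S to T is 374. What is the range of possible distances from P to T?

The maximum is all hops collinear in one direction: 102 + 281 + 350 + 374 = 1107.
The longest hop is 374; the others sum to 733. Since 374 ≤ 733, the path can fold back on itself completely, so the minimum distance is 0.

0 ≤ PT ≤ 1107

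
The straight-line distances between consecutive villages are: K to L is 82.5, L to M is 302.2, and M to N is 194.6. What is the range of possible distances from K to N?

25.1 ≤ KN ≤ 579.3

The maximum is all hops collinear in one direction: 82.5 + 302.2 + 194.6 = 579.3.
The longest hop is 302.2; the others sum to 277.1. Folding the others back against it leaves at least 302.2 − 277.1 = 25.1.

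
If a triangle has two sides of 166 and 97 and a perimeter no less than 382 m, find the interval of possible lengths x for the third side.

119 ≤ x < 263 m

Triangle inequality alone gives 69 < x < 263.
The perimeter condition gives x ≥ 382 − 166 − 97 = 119.
Intersecting the two: 119 ≤ x < 263.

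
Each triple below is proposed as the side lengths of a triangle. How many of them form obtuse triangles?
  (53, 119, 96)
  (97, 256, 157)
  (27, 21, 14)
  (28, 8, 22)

3

(53,119,96): 53²+96² = 12025 < 14161 = 119² → obtuse
(97,256,157): 97+157 ≤ 256, not a triangle
(27,21,14): 14²+21² = 637 < 729 = 27² → obtuse
(28,8,22): 8²+22² = 548 < 784 = 28² → obtuse
3 of the 4 are obtuse.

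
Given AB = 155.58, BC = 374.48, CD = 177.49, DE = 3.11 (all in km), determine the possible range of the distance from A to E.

38.30 ≤ AE ≤ 710.66 km

The maximum is all hops collinear in one direction: 155.58 + 374.48 + 177.49 + 3.11 = 710.66.
The longest hop is 374.48; the others sum to 336.18. Folding the others back against it leaves at least 374.48 − 336.18 = 38.30.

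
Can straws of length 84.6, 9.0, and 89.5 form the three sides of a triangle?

The longest side is 89.5, and the other two sum to 93.6.
Since 93.6 > 89.5, the triangle inequality holds.

Yes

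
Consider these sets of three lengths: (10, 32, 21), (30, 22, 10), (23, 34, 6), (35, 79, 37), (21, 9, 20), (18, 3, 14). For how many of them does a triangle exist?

(10,21,32): 10+21 ≤ 32 → not valid
(10,22,30): 10+22 > 30 → valid
(6,23,34): 6+23 ≤ 34 → not valid
(35,37,79): 35+37 ≤ 79 → not valid
(9,20,21): 9+20 > 21 → valid
(3,14,18): 3+14 ≤ 18 → not valid
2 of the 6 triples form a triangle.

2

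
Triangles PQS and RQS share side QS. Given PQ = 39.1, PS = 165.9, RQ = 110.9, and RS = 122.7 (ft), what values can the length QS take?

From triangle PQS: |39.1 − 165.9| < QS < 39.1 + 165.9, i.e. 126.8 < QS < 205.0.
From triangle RQS: 11.8 < QS < 233.6.
Both must hold, so QS lies in the intersection.

126.8 < QS < 205.0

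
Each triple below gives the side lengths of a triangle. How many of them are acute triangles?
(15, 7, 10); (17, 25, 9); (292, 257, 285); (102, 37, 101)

2

(15,7,10): 7²+10² = 149 < 225 = 15² → obtuse
(17,25,9): 9²+17² = 370 < 625 = 25² → obtuse
(292,257,285): 257²+285² = 147274 > 85264 = 292² → acute
(102,37,101): 37²+101² = 11570 > 10404 = 102² → acute
2 of the 4 are acute.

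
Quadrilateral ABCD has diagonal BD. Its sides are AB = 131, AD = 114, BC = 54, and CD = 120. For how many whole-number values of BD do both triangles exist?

From triangle ABD: 17 < BD < 245.
From triangle CBD: 66 < BD < 174.
Intersection: 66 < BD < 174, so integers 67 through 173: 107 values.

107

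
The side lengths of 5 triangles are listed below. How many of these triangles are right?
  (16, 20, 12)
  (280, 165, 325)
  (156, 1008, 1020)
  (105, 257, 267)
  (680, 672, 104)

(16,20,12): 12²+16² = 400 = 20² → right
(280,165,325): 165²+280² = 105625 = 325² → right
(156,1008,1020): 156²+1008² = 1040400 = 1020² → right
(105,257,267): 105²+257² = 77074 > 71289 = 267² → acute
(680,672,104): 104²+672² = 462400 = 680² → right
4 of the 5 are right.

4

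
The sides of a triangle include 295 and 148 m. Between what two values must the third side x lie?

By the triangle inequality, x must be less than 295 + 148 = 443 and greater than |295 − 148| = 147.

147 < x < 443 (m)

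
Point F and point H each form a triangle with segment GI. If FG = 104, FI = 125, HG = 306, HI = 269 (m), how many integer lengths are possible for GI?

191

From triangle FGI: 21 < GI < 229.
From triangle HGI: 37 < GI < 575.
Intersection: 37 < GI < 229, so integers 38 through 228: 191 values.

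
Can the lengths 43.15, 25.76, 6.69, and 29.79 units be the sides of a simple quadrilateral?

A quadrilateral exists iff every side is shorter than the sum of the others — equivalently, the longest side is less than the sum of the rest.
Longest side 43.15 < 62.24 (sum of the remaining 3), so yes.

Yes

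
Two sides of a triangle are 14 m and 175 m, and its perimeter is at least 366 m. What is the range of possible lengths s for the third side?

Triangle inequality alone gives 161 < s < 189.
The perimeter condition gives s ≥ 366 − 14 − 175 = 177.
Intersecting the two: 177 ≤ s < 189.

177 ≤ s < 189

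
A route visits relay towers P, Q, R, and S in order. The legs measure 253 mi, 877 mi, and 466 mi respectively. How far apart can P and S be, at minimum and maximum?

The maximum is all hops collinear in one direction: 253 + 877 + 466 = 1596.
The longest hop is 877; the others sum to 719. Folding the others back against it leaves at least 877 − 719 = 158.

158 ≤ PS ≤ 1596 mi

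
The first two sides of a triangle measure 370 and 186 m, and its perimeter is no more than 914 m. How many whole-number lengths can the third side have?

Triangle inequality: 184 < x < 556. Perimeter ≤ 914 gives x ≤ 914 − 370 − 186 = 358.
So 184 < x ≤ 358; integers 185 through 358: 174 values.

174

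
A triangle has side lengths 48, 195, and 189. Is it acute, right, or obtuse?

Compare the square of the longest side to the sum of squares of the other two: 48² + 189² = 38025 = 195².

right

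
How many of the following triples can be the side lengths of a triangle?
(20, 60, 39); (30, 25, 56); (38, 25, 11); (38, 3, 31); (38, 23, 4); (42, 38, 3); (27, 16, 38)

1

(20,39,60): 20+39 ≤ 60 → not valid
(25,30,56): 25+30 ≤ 56 → not valid
(11,25,38): 11+25 ≤ 38 → not valid
(3,31,38): 3+31 ≤ 38 → not valid
(4,23,38): 4+23 ≤ 38 → not valid
(3,38,42): 3+38 ≤ 42 → not valid
(16,27,38): 16+27 > 38 → valid
1 of the 7 triples forms a triangle.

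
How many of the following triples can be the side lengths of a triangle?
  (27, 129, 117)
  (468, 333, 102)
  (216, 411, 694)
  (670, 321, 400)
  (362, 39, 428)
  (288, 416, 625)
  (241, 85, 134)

3

(27,117,129): 27+117 > 129 → valid
(102,333,468): 102+333 ≤ 468 → not valid
(216,411,694): 216+411 ≤ 694 → not valid
(321,400,670): 321+400 > 670 → valid
(39,362,428): 39+362 ≤ 428 → not valid
(288,416,625): 288+416 > 625 → valid
(85,134,241): 85+134 ≤ 241 → not valid
3 of the 7 triples form a triangle.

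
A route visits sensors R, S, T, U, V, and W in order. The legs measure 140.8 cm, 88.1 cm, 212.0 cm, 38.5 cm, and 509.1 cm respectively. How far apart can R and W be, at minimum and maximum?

29.7 ≤ RW ≤ 988.5 cm

The maximum is all hops collinear in one direction: 140.8 + 88.1 + 212.0 + 38.5 + 509.1 = 988.5.
The longest hop is 509.1; the others sum to 479.4. Folding the others back against it leaves at least 509.1 − 479.4 = 29.7.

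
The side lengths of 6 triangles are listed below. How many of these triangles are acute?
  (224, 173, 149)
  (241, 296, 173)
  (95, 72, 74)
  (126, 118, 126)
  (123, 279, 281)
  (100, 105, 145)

(224,173,149): 149²+173² = 52130 > 50176 = 224² → acute
(241,296,173): 173²+241² = 88010 > 87616 = 296² → acute
(95,72,74): 72²+74² = 10660 > 9025 = 95² → acute
(126,118,126): 118²+126² = 29800 > 15876 = 126² → acute
(123,279,281): 123²+279² = 92970 > 78961 = 281² → acute
(100,105,145): 100²+105² = 21025 = 145² → right
5 of the 6 are acute.

5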